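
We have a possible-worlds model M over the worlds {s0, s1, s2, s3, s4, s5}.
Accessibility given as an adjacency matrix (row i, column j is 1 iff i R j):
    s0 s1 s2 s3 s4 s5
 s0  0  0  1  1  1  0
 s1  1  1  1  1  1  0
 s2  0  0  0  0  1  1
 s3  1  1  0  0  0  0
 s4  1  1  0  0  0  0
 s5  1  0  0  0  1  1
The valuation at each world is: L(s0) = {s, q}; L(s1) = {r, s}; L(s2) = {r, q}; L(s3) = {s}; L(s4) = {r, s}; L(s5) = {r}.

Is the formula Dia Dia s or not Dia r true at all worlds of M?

Recall that Dia ψ holds at a world iff ψ holds at some accessible world.
Let φ = Dia Dia s or not Dia r. Evaluate φ at each world:
  s0 (successors {s2, s3, s4}): φ is true.
  s1 (successors {s0, s1, s2, s3, s4}): φ is true.
  s2 (successors {s4, s5}): φ is true.
  s3 (successors {s0, s1}): φ is true.
  s4 (successors {s0, s1}): φ is true.
  s5 (successors {s0, s4, s5}): φ is true.
For instance, at s5:
  At s5: Dia Dia s is true, not Dia r is false, so Dia Dia s or not Dia r is true.
    At s5: Dia Dia s requires Dia s at some successor in {s0, s4, s5}.
      Dia s holds at s0, so Dia Dia s is true at s5.
    At s5: Dia r is true, so not Dia r is false.
      At s5: Dia r requires r at some successor in {s0, s4, s5}.
        r holds at s4, so Dia r is true at s5.

Yes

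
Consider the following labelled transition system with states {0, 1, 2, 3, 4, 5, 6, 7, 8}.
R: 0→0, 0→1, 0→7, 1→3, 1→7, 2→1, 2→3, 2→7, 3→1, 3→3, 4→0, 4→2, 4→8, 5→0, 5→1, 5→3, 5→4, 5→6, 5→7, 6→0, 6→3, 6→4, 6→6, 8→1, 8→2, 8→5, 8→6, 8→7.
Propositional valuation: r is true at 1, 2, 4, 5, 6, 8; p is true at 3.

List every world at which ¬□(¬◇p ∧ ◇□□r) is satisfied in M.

0, 1, 2, 3, 4, 5, 6, 8

Let φ = ¬□(¬◇p ∧ ◇□□r). Evaluate φ at each world:
  0 (successors {0, 1, 7}): φ is true.
  1 (successors {3, 7}): φ is true.
  2 (successors {1, 3, 7}): φ is true.
  3 (successors {1, 3}): φ is true.
  4 (successors {0, 2, 8}): φ is true.
  5 (successors {0, 1, 3, 4, 6, 7}): φ is true.
  6 (successors {0, 3, 4, 6}): φ is true.
  7 (successors ∅): φ is false.
  8 (successors {1, 2, 5, 6, 7}): φ is true.
For instance, at 3:
  At 3: □(¬◇p ∧ ◇□□r) is false, so ¬□(¬◇p ∧ ◇□□r) is true.
    At 3: □(¬◇p ∧ ◇□□r) requires ¬◇p ∧ ◇□□r at every successor {1, 3}.
      ¬◇p ∧ ◇□□r fails at 1, so □(¬◇p ∧ ◇□□r) is false at 3.
Satisfying worlds: {0, 1, 2, 3, 4, 5, 6, 8}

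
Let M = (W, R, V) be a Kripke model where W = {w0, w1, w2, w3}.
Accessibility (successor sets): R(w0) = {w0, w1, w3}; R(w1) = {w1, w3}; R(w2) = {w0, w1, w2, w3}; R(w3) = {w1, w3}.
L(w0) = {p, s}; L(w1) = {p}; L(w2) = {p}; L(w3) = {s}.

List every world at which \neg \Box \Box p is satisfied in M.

Let φ = \neg \Box \Box p. Evaluate φ at each world:
  w0 (successors {w0, w1, w3}): φ is true.
  w1 (successors {w1, w3}): φ is true.
  w2 (successors {w0, w1, w2, w3}): φ is true.
  w3 (successors {w1, w3}): φ is true.
For instance, at w3:
  At w3: \Box \Box p is false, so \neg \Box \Box p is true.
    At w3: \Box \Box p requires \Box p at every successor {w1, w3}.
      \Box p fails at w1, so \Box \Box p is false at w3.
Satisfying worlds: {w0, w1, w2, w3}

w0, w1, w2, w3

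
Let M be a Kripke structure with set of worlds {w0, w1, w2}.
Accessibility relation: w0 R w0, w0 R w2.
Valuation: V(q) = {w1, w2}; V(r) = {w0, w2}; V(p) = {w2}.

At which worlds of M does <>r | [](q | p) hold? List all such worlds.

Recall that []ψ holds at a world iff ψ holds at every accessible world, and <>ψ holds iff ψ holds at some accessible world.
Let φ = <>r | [](q | p). Evaluate φ at each world:
  w0 (successors {w0, w2}): φ is true.
  w1 (successors ∅): φ is true.
  w2 (successors ∅): φ is true.
For instance, at w0:
  At w0: <>r is true, [](q | p) is false, so <>r | [](q | p) is true.
    At w0: <>r requires r at some successor in {w0, w2}.
      r holds at w0, so <>r is true at w0.
    At w0: [](q | p) requires q | p at every successor {w0, w2}.
      q | p fails at w0, so [](q | p) is false at w0.
Satisfying worlds: {w0, w1, w2}

w0, w1, w2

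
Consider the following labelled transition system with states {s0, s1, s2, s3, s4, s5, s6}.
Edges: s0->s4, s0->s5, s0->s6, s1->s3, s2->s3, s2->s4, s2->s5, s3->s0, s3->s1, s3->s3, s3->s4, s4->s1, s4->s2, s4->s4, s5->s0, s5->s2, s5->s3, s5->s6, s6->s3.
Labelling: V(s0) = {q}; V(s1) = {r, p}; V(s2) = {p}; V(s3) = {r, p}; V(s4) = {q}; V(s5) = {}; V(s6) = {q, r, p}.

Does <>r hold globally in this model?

Recall that <>ψ holds at a world iff ψ holds at some accessible world.
Let φ = <>r. Evaluate φ at each world:
  s0 (successors {s4, s5, s6}): φ is true.
  s1 (successors {s3}): φ is true.
  s2 (successors {s3, s4, s5}): φ is true.
  s3 (successors {s0, s1, s3, s4}): φ is true.
  s4 (successors {s1, s2, s4}): φ is true.
  s5 (successors {s0, s2, s3, s6}): φ is true.
  s6 (successors {s3}): φ is true.
For instance, at s2:
  At s2: <>r requires r at some successor in {s3, s4, s5}.
    r holds at s3, so <>r is true at s2.

Yes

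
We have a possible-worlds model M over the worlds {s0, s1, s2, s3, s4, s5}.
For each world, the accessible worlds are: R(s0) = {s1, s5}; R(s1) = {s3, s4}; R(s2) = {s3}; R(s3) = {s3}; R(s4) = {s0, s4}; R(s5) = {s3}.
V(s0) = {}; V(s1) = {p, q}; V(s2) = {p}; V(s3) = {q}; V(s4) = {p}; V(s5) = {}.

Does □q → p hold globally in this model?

Let φ = □q → p. Evaluate φ at each world:
  s0 (successors {s1, s5}): φ is true.
  s1 (successors {s3, s4}): φ is true.
  s2 (successors {s3}): φ is true.
  s3 (successors {s3}): φ is false.
  s4 (successors {s0, s4}): φ is true.
  s5 (successors {s3}): φ is false.
Detail at s3 (counterexample):
  At s3: □q is true, p is false, so □q → p is false.
    At s3: □q requires q at every successor {s3}.
      At s3: q is true.
    So □q is true at s3.

No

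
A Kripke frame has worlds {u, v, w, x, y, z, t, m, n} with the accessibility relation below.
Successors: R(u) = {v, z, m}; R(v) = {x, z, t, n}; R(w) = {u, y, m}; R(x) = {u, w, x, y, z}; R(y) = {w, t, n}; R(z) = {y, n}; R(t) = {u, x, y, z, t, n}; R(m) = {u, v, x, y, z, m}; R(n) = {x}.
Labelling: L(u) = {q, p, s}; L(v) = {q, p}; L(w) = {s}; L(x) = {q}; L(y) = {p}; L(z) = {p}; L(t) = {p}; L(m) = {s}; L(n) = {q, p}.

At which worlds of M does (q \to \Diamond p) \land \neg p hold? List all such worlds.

w, x, m

Let φ = (q \to \Diamond p) \land \neg p. Evaluate φ at each world:
  u (successors {v, z, m}): φ is false.
  v (successors {x, z, t, n}): φ is false.
  w (successors {u, y, m}): φ is true.
  x (successors {u, w, x, y, z}): φ is true.
  y (successors {w, t, n}): φ is false.
  z (successors {y, n}): φ is false.
  t (successors {u, x, y, z, t, n}): φ is false.
  m (successors {u, v, x, y, z, m}): φ is true.
  n (successors {x}): φ is false.
For instance, at w:
  At w: q \to \Diamond p is true, \neg p is true, so (q \to \Diamond p) \land \neg p is true.
    At w: q is false, \Diamond p is true, so q \to \Diamond p is true.
      At w: \Diamond p requires p at some successor in {u, y, m}.
        p holds at u, so \Diamond p is true at w.
Satisfying worlds: {w, x, m}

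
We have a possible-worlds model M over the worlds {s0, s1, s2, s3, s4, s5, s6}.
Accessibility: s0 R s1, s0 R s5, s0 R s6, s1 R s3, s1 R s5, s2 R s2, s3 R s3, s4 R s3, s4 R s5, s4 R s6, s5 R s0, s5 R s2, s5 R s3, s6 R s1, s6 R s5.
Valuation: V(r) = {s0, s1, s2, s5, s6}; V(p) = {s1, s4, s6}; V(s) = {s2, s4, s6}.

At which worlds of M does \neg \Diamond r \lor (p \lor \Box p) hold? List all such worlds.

s1, s3, s4, s6

Let φ = \neg \Diamond r \lor (p \lor \Box p). Evaluate φ at each world:
  s0 (successors {s1, s5, s6}): φ is false.
  s1 (successors {s3, s5}): φ is true.
  s2 (successors {s2}): φ is false.
  s3 (successors {s3}): φ is true.
  s4 (successors {s3, s5, s6}): φ is true.
  s5 (successors {s0, s2, s3}): φ is false.
  s6 (successors {s1, s5}): φ is true.
For instance, at s3:
  At s3: \neg \Diamond r is true, p \lor \Box p is false, so \neg \Diamond r \lor (p \lor \Box p) is true.
    At s3: \Diamond r is false, so \neg \Diamond r is true.
      At s3: \Diamond r requires r at some successor in {s3}.
        At s3: r is false.
      So \Diamond r is false at s3.
    At s3: p is false, \Box p is false, so p \lor \Box p is false.
      At s3: \Box p requires p at every successor {s3}.
        p fails at s3, so \Box p is false at s3.
Satisfying worlds: {s1, s3, s4, s6}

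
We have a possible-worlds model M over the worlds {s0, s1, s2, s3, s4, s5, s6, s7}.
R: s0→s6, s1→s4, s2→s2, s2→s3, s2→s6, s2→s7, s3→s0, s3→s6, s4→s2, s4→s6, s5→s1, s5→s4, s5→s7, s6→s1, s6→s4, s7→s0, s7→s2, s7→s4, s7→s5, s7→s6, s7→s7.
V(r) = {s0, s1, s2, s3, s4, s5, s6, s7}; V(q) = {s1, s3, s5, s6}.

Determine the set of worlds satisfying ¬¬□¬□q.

Let φ = ¬¬□¬□q. Evaluate φ at each world:
  s0 (successors {s6}): φ is true.
  s1 (successors {s4}): φ is true.
  s2 (successors {s2, s3, s6, s7}): φ is true.
  s3 (successors {s0, s6}): φ is false.
  s4 (successors {s2, s6}): φ is true.
  s5 (successors {s1, s4, s7}): φ is true.
  s6 (successors {s1, s4}): φ is true.
  s7 (successors {s0, s2, s4, s5, s6, s7}): φ is false.
For instance, at s1:
  At s1: ¬□¬□q is false, so ¬¬□¬□q is true.
    At s1: □¬□q is true, so ¬□¬□q is false.
      At s1: □¬□q requires ¬□q at every successor {s4}.
        At s4: ¬□q is true.
      So □¬□q is true at s1.
Satisfying worlds: {s0, s1, s2, s4, s5, s6}

s0, s1, s2, s4, s5, s6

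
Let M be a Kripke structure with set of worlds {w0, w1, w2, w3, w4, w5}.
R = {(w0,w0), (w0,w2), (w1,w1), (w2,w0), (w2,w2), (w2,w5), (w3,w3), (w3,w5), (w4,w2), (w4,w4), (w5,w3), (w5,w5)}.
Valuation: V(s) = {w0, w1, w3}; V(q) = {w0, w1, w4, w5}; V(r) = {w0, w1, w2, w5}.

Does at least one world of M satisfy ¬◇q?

Recall that ◇ψ holds at a world iff ψ holds at some accessible world.
Let φ = ¬◇q. Evaluate φ at each world:
  w0 (successors {w0, w2}): φ is false.
  w1 (successors {w1}): φ is false.
  w2 (successors {w0, w2, w5}): φ is false.
  w3 (successors {w3, w5}): φ is false.
  w4 (successors {w2, w4}): φ is false.
  w5 (successors {w3, w5}): φ is false.
For instance, at w0:
  At w0: ◇q is true, so ¬◇q is false.
    At w0: ◇q requires q at some successor in {w0, w2}.
      q holds at w0, so ◇q is true at w0.

No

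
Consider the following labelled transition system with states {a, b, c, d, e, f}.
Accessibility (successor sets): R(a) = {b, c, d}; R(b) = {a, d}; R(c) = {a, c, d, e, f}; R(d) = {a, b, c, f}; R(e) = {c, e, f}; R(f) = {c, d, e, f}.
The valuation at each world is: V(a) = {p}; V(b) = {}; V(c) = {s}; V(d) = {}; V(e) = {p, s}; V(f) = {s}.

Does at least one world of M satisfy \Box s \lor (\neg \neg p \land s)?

Let φ = \Box s \lor (\neg \neg p \land s). Evaluate φ at each world:
  a (successors {b, c, d}): φ is false.
  b (successors {a, d}): φ is false.
  c (successors {a, c, d, e, f}): φ is false.
  d (successors {a, b, c, f}): φ is false.
  e (successors {c, e, f}): φ is true.
  f (successors {c, d, e, f}): φ is false.
Detail at e (witness):
  At e: \Box s is true, \neg \neg p \land s is true, so \Box s \lor (\neg \neg p \land s) is true.
    At e: \Box s requires s at every successor {c, e, f}.
      At c: s is true.
      At e: s is true.
      At f: s is true.
    So \Box s is true at e.

Yes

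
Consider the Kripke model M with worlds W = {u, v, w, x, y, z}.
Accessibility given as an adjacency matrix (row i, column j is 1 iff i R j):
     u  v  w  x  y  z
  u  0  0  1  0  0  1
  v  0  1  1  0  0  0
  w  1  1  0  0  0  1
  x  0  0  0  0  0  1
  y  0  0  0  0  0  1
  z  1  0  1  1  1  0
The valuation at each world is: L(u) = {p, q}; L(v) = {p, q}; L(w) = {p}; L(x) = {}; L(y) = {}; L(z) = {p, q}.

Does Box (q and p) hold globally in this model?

No

Let φ = Box (q and p). Evaluate φ at each world:
  u (successors {w, z}): φ is false.
  v (successors {v, w}): φ is false.
  w (successors {u, v, z}): φ is true.
  x (successors {z}): φ is true.
  y (successors {z}): φ is true.
  z (successors {u, w, x, y}): φ is false.
Detail at u (counterexample):
  At u: Box (q and p) requires q and p at every successor {w, z}.
    q and p fails at w, so Box (q and p) is false at u.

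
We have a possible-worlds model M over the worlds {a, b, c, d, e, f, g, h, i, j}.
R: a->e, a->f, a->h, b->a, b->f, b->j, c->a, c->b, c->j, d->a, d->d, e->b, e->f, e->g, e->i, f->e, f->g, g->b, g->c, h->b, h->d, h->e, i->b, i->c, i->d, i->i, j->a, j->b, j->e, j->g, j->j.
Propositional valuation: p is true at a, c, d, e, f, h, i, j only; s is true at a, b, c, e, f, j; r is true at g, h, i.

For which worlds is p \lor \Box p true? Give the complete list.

a, b, c, d, e, f, h, i, j

Recall that \Box ψ holds at a world iff ψ holds at every accessible world, and \Diamond ψ holds iff ψ holds at some accessible world.
Let φ = p \lor \Box p. Evaluate φ at each world:
  a (successors {e, f, h}): φ is true.
  b (successors {a, f, j}): φ is true.
  c (successors {a, b, j}): φ is true.
  d (successors {a, d}): φ is true.
  e (successors {b, f, g, i}): φ is true.
  f (successors {e, g}): φ is true.
  g (successors {b, c}): φ is false.
  h (successors {b, d, e}): φ is true.
  i (successors {b, c, d, i}): φ is true.
  j (successors {a, b, e, g, j}): φ is true.
For instance, at d:
  At d: p is true, \Box p is true, so p \lor \Box p is true.
    At d: \Box p requires p at every successor {a, d}.
      At a: p is true.
      At d: p is true.
    So \Box p is true at d.
Satisfying worlds: {a, b, c, d, e, f, h, i, j}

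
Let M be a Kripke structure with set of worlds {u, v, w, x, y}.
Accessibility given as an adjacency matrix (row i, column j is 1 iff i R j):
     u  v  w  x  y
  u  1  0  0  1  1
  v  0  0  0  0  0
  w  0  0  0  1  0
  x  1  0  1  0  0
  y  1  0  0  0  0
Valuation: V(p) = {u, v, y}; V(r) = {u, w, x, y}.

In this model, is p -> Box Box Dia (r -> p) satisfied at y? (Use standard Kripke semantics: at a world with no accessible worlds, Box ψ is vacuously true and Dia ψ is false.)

Yes

At y: p is true, Box Box Dia (r -> p) is true, so p -> Box Box Dia (r -> p) is true.
  At y: Box Box Dia (r -> p) requires Box Dia (r -> p) at every successor {u}.
      At u: Box Dia (r -> p) requires Dia (r -> p) at every successor {u, x, y}.
        At u: Dia (r -> p) is true.
        At x: Dia (r -> p) is true.
        At y: Dia (r -> p) is true.
      So Box Dia (r -> p) is true at u.
  So Box Box Dia (r -> p) is true at y.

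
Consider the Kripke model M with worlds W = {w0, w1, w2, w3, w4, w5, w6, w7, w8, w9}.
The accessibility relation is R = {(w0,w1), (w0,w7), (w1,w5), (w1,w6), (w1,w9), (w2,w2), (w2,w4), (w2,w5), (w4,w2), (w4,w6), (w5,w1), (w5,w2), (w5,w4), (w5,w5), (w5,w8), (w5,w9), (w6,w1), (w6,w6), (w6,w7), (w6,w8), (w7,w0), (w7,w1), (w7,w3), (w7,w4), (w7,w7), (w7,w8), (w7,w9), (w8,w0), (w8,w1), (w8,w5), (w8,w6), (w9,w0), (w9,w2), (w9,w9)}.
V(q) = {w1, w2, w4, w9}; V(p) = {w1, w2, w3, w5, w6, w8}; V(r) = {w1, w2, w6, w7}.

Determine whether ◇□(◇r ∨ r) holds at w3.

At w3: no accessible worlds, so ◇□(◇r ∨ r) is false.

No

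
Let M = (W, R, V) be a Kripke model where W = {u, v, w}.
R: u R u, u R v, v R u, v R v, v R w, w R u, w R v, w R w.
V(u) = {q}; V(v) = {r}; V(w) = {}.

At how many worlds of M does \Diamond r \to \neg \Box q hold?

3

Recall that \Box ψ holds at a world iff ψ holds at every accessible world, and \Diamond ψ holds iff ψ holds at some accessible world.
Let φ = \Diamond r \to \neg \Box q. Evaluate φ at each world:
  u (successors {u, v}): φ is true.
  v (successors {u, v, w}): φ is true.
  w (successors {u, v, w}): φ is true.
For instance, at w:
  At w: \Diamond r is true, \neg \Box q is true, so \Diamond r \to \neg \Box q is true.
    At w: \Diamond r requires r at some successor in {u, v, w}.
      r holds at v, so \Diamond r is true at w.
    At w: \Box q is false, so \neg \Box q is true.
      At w: \Box q requires q at every successor {u, v, w}.
        q fails at v, so \Box q is false at w.
Satisfying worlds: {u, v, w}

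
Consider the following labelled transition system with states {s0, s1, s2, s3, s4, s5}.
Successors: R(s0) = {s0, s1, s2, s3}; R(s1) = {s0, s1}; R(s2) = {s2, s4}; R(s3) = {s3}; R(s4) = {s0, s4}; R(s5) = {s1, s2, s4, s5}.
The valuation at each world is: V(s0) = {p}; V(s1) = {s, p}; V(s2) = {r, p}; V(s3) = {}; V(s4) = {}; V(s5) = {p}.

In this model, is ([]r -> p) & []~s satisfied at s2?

Yes

At s2: []r -> p is true, []~s is true, so ([]r -> p) & []~s is true.
  At s2: []r is false, p is true, so []r -> p is true.
    At s2: []r requires r at every successor {s2, s4}.
      r fails at s4, so []r is false at s2.
  At s2: []~s requires ~s at every successor {s2, s4}.
    At s2: ~s is true.
    At s4: ~s is true.
  So []~s is true at s2.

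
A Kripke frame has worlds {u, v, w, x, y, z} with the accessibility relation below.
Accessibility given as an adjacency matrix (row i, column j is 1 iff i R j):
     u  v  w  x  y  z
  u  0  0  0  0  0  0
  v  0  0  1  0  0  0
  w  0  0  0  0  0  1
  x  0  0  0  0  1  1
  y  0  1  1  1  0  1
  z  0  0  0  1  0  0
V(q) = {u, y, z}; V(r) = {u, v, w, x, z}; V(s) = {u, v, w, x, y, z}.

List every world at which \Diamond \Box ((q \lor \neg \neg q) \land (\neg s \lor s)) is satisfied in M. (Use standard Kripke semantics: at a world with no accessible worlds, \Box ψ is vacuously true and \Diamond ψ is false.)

v, y, z

Let φ = \Diamond \Box ((q \lor \neg \neg q) \land (\neg s \lor s)). Evaluate φ at each world:
  u (successors ∅): φ is false.
  v (successors {w}): φ is true.
  w (successors {z}): φ is false.
  x (successors {y, z}): φ is false.
  y (successors {v, w, x, z}): φ is true.
  z (successors {x}): φ is true.
For instance, at x:
  At x: \Diamond \Box ((q \lor \neg \neg q) \land (\neg s \lor s)) requires \Box ((q \lor \neg \neg q) \land (\neg s \lor s)) at some successor in {y, z}.
    At y: \Box ((q \lor \neg \neg q) \land (\neg s \lor s)) is false.
    At z: \Box ((q \lor \neg \neg q) \land (\neg s \lor s)) is false.
  So \Diamond \Box ((q \lor \neg \neg q) \land (\neg s \lor s)) is false at x.
Satisfying worlds: {v, y, z}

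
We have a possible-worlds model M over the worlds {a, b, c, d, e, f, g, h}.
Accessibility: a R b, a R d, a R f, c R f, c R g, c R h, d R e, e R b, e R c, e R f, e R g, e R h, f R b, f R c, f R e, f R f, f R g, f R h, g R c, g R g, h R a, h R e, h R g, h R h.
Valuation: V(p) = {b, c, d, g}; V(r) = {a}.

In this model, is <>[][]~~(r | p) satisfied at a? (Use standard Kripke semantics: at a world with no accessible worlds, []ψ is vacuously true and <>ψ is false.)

At a: <>[][]~~(r | p) requires [][]~~(r | p) at some successor in {b, d, f}.
  [][]~~(r | p) holds at b, so <>[][]~~(r | p) is true at a.
    At b: no accessible worlds, so [][]~~(r | p) holds vacuously.

Yes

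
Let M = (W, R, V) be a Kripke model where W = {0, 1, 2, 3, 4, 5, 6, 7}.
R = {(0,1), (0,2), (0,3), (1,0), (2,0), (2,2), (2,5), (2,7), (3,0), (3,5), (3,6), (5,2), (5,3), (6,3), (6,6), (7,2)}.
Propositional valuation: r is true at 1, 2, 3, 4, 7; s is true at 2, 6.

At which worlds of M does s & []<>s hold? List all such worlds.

Let φ = s & []<>s. Evaluate φ at each world:
  0 (successors {1, 2, 3}): φ is false.
  1 (successors {0}): φ is false.
  2 (successors {0, 2, 5, 7}): φ is true.
  3 (successors {0, 5, 6}): φ is false.
  4 (successors ∅): φ is false.
  5 (successors {2, 3}): φ is false.
  6 (successors {3, 6}): φ is true.
  7 (successors {2}): φ is false.
For instance, at 1:
  At 1: s is false, []<>s is true, so s & []<>s is false.
    At 1: []<>s requires <>s at every successor {0}.
      At 0: <>s is true.
    So []<>s is true at 1.
Satisfying worlds: {2, 6}

2, 6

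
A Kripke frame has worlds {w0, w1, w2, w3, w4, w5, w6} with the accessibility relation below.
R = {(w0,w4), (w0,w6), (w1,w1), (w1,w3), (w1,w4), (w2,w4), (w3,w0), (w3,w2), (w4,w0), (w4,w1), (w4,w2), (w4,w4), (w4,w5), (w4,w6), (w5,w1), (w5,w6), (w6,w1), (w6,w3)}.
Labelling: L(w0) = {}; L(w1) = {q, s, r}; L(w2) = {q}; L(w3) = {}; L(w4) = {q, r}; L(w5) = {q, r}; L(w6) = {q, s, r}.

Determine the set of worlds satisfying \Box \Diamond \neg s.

Let φ = \Box \Diamond \neg s. Evaluate φ at each world:
  w0 (successors {w4, w6}): φ is true.
  w1 (successors {w1, w3, w4}): φ is true.
  w2 (successors {w4}): φ is true.
  w3 (successors {w0, w2}): φ is true.
  w4 (successors {w0, w1, w2, w4, w5, w6}): φ is false.
  w5 (successors {w1, w6}): φ is true.
  w6 (successors {w1, w3}): φ is true.
For instance, at w1:
  At w1: \Box \Diamond \neg s requires \Diamond \neg s at every successor {w1, w3, w4}.
      At w1: \Diamond \neg s requires \neg s at some successor in {w1, w3, w4}.
        \neg s holds at w3, so \Diamond \neg s is true at w1.
      At w3: \Diamond \neg s requires \neg s at some successor in {w0, w2}.
        \neg s holds at w0, so \Diamond \neg s is true at w3.
      At w4: \Diamond \neg s requires \neg s at some successor in {w0, w1, w2, w4, w5, w6}.
        \neg s holds at w0, so \Diamond \neg s is true at w4.
  So \Box \Diamond \neg s is true at w1.
Satisfying worlds: {w0, w1, w2, w3, w5, w6}

w0, w1, w2, w3, w5, w6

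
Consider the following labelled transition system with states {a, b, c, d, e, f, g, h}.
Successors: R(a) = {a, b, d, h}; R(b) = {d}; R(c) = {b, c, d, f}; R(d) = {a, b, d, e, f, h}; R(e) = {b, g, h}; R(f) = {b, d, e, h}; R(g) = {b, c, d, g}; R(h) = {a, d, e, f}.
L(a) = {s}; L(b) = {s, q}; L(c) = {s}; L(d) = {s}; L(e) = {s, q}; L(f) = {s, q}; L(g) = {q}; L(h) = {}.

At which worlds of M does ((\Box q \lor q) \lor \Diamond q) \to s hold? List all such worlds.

Let φ = ((\Box q \lor q) \lor \Diamond q) \to s. Evaluate φ at each world:
  a (successors {a, b, d, h}): φ is true.
  b (successors {d}): φ is true.
  c (successors {b, c, d, f}): φ is true.
  d (successors {a, b, d, e, f, h}): φ is true.
  e (successors {b, g, h}): φ is true.
  f (successors {b, d, e, h}): φ is true.
  g (successors {b, c, d, g}): φ is false.
  h (successors {a, d, e, f}): φ is false.
For instance, at f:
  At f: (\Box q \lor q) \lor \Diamond q is true, s is true, so ((\Box q \lor q) \lor \Diamond q) \to s is true.
    At f: \Box q \lor q is true, \Diamond q is true, so (\Box q \lor q) \lor \Diamond q is true.
      At f: \Box q is false, q is true, so \Box q \lor q is true.
      At f: \Diamond q requires q at some successor in {b, d, e, h}.
        q holds at b, so \Diamond q is true at f.
Satisfying worlds: {a, b, c, d, e, f}

a, b, c, d, e, f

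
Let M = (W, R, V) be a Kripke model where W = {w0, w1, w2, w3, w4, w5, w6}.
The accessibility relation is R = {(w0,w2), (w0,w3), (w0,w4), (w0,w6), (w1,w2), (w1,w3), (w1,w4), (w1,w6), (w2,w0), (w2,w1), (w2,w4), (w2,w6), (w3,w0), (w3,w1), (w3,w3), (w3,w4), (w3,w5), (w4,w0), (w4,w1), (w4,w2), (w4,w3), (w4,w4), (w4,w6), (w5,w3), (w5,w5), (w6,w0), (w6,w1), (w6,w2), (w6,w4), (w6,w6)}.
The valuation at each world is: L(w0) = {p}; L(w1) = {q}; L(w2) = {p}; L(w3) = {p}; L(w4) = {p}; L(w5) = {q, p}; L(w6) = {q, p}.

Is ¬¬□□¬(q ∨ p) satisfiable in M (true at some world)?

Recall that □ψ holds at a world iff ψ holds at every accessible world, and ◇ψ holds iff ψ holds at some accessible world.
Let φ = ¬¬□□¬(q ∨ p). Evaluate φ at each world:
  w0 (successors {w2, w3, w4, w6}): φ is false.
  w1 (successors {w2, w3, w4, w6}): φ is false.
  w2 (successors {w0, w1, w4, w6}): φ is false.
  w3 (successors {w0, w1, w3, w4, w5}): φ is false.
  w4 (successors {w0, w1, w2, w3, w4, w6}): φ is false.
  w5 (successors {w3, w5}): φ is false.
  w6 (successors {w0, w1, w2, w4, w6}): φ is false.
For instance, at w4:
  At w4: ¬□□¬(q ∨ p) is true, so ¬¬□□¬(q ∨ p) is false.
    At w4: □□¬(q ∨ p) is false, so ¬□□¬(q ∨ p) is true.
      At w4: □□¬(q ∨ p) requires □¬(q ∨ p) at every successor {w0, w1, w2, w3, w4, w6}.
        □¬(q ∨ p) fails at w0, so □□¬(q ∨ p) is false at w4.

No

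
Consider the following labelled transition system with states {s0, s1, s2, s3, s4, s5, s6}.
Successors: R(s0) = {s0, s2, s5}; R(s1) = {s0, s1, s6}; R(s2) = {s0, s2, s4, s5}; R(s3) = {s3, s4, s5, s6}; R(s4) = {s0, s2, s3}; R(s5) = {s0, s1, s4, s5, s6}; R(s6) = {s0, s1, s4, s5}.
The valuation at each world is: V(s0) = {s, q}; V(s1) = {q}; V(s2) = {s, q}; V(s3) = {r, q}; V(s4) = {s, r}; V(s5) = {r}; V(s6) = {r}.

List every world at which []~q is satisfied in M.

Recall that []ψ holds at a world iff ψ holds at every accessible world, and <>ψ holds iff ψ holds at some accessible world.
Let φ = []~q. Evaluate φ at each world:
  s0 (successors {s0, s2, s5}): φ is false.
  s1 (successors {s0, s1, s6}): φ is false.
  s2 (successors {s0, s2, s4, s5}): φ is false.
  s3 (successors {s3, s4, s5, s6}): φ is false.
  s4 (successors {s0, s2, s3}): φ is false.
  s5 (successors {s0, s1, s4, s5, s6}): φ is false.
  s6 (successors {s0, s1, s4, s5}): φ is false.
For instance, at s5:
  At s5: []~q requires ~q at every successor {s0, s1, s4, s5, s6}.
    ~q fails at s0, so []~q is false at s5.
Satisfying worlds: none.

none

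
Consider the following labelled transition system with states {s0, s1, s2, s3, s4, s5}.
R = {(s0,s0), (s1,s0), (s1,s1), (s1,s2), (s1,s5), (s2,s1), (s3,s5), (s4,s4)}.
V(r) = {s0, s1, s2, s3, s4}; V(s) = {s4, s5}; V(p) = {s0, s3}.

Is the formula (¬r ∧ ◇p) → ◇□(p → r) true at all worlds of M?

Recall that □ψ holds at a world iff ψ holds at every accessible world, and ◇ψ holds iff ψ holds at some accessible world.
Let φ = (¬r ∧ ◇p) → ◇□(p → r). Evaluate φ at each world:
  s0 (successors {s0}): φ is true.
  s1 (successors {s0, s1, s2, s5}): φ is true.
  s2 (successors {s1}): φ is true.
  s3 (successors {s5}): φ is true.
  s4 (successors {s4}): φ is true.
  s5 (successors ∅): φ is true.
For instance, at s2:
  At s2: ¬r ∧ ◇p is false, ◇□(p → r) is true, so (¬r ∧ ◇p) → ◇□(p → r) is true.
    At s2: ¬r is false, ◇p is false, so ¬r ∧ ◇p is false.
      At s2: ◇p requires p at some successor in {s1}.
        At s1: p is false.
      So ◇p is false at s2.
    At s2: ◇□(p → r) requires □(p → r) at some successor in {s1}.
      □(p → r) holds at s1, so ◇□(p → r) is true at s2.

Yes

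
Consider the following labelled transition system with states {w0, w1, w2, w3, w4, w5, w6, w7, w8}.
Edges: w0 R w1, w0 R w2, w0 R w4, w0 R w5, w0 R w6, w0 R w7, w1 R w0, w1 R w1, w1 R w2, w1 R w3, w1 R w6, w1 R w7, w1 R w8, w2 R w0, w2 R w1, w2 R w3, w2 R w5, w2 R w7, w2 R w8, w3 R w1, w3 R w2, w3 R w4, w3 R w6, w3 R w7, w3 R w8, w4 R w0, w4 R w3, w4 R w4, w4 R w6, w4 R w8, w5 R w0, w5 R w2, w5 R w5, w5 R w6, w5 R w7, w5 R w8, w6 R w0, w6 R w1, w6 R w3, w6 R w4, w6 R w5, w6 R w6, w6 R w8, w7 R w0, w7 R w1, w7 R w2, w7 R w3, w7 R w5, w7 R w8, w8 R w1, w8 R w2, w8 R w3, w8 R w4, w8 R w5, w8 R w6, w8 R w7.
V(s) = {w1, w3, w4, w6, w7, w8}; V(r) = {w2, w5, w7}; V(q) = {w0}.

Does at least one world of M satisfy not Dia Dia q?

Let φ = not Dia Dia q. Evaluate φ at each world:
  w0 (successors {w1, w2, w4, w5, w6, w7}): φ is false.
  w1 (successors {w0, w1, w2, w3, w6, w7, w8}): φ is false.
  w2 (successors {w0, w1, w3, w5, w7, w8}): φ is false.
  w3 (successors {w1, w2, w4, w6, w7, w8}): φ is false.
  w4 (successors {w0, w3, w4, w6, w8}): φ is false.
  w5 (successors {w0, w2, w5, w6, w7, w8}): φ is false.
  w6 (successors {w0, w1, w3, w4, w5, w6, w8}): φ is false.
  w7 (successors {w0, w1, w2, w3, w5, w8}): φ is false.
  w8 (successors {w1, w2, w3, w4, w5, w6, w7}): φ is false.
For instance, at w0:
  At w0: Dia Dia q is true, so not Dia Dia q is false.
    At w0: Dia Dia q requires Dia q at some successor in {w1, w2, w4, w5, w6, w7}.
      Dia q holds at w1, so Dia Dia q is true at w0.

No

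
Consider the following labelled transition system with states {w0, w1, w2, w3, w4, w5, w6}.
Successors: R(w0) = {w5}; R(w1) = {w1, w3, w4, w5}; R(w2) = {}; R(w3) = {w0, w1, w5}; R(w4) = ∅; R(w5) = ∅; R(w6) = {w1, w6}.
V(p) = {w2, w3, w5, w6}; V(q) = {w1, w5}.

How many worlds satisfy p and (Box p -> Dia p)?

Recall that Box ψ holds at a world iff ψ holds at every accessible world, and Dia ψ holds iff ψ holds at some accessible world.
Let φ = p and (Box p -> Dia p). Evaluate φ at each world:
  w0 (successors {w5}): φ is false.
  w1 (successors {w1, w3, w4, w5}): φ is false.
  w2 (successors ∅): φ is false.
  w3 (successors {w0, w1, w5}): φ is true.
  w4 (successors ∅): φ is false.
  w5 (successors ∅): φ is false.
  w6 (successors {w1, w6}): φ is true.
For instance, at w0:
  At w0: p is false, Box p -> Dia p is true, so p and (Box p -> Dia p) is false.
    At w0: Box p is true, Dia p is true, so Box p -> Dia p is true.
      At w0: Box p requires p at every successor {w5}.
        At w5: p is true.
      So Box p is true at w0.
      At w0: Dia p requires p at some successor in {w5}.
        p holds at w5, so Dia p is true at w0.
Satisfying worlds: {w3, w6}

2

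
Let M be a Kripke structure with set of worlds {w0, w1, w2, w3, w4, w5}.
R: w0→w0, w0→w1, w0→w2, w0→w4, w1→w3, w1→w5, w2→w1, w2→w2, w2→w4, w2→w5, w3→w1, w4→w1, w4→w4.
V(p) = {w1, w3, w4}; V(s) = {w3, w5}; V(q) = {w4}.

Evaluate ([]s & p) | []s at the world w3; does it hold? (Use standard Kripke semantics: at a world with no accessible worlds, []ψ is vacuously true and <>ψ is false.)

At w3: []s & p is false, []s is false, so ([]s & p) | []s is false.
  At w3: []s is false, p is true, so []s & p is false.
    At w3: []s requires s at every successor {w1}.
      s fails at w1, so []s is false at w3.
  At w3: []s requires s at every successor {w1}.
    s fails at w1, so []s is false at w3.

No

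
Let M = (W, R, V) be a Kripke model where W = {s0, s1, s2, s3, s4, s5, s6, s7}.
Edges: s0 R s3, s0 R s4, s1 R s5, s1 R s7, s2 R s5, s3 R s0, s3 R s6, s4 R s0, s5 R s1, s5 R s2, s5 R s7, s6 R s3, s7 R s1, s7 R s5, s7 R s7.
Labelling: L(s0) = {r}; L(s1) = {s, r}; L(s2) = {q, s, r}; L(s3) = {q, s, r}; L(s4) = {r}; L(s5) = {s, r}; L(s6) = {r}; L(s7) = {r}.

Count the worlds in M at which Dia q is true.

Let φ = Dia q. Evaluate φ at each world:
  s0 (successors {s3, s4}): φ is true.
  s1 (successors {s5, s7}): φ is false.
  s2 (successors {s5}): φ is false.
  s3 (successors {s0, s6}): φ is false.
  s4 (successors {s0}): φ is false.
  s5 (successors {s1, s2, s7}): φ is true.
  s6 (successors {s3}): φ is true.
  s7 (successors {s1, s5, s7}): φ is false.
For instance, at s5:
  At s5: Dia q requires q at some successor in {s1, s2, s7}.
    q holds at s2, so Dia q is true at s5.
Satisfying worlds: {s0, s5, s6}

3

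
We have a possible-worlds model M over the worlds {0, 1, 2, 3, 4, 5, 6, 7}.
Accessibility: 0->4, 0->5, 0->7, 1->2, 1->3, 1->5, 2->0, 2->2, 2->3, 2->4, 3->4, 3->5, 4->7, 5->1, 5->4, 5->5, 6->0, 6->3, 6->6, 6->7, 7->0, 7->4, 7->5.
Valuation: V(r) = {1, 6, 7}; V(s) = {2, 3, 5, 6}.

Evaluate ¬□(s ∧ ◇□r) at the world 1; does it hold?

Recall that □ψ holds at a world iff ψ holds at every accessible world, and ◇ψ holds iff ψ holds at some accessible world.
At 1: □(s ∧ ◇□r) is true, so ¬□(s ∧ ◇□r) is false.
  At 1: □(s ∧ ◇□r) requires s ∧ ◇□r at every successor {2, 3, 5}.
      At 2: s is true, ◇□r is true, so s ∧ ◇□r is true.
      At 3: s is true, ◇□r is true, so s ∧ ◇□r is true.
      At 5: s is true, ◇□r is true, so s ∧ ◇□r is true.
  So □(s ∧ ◇□r) is true at 1.

No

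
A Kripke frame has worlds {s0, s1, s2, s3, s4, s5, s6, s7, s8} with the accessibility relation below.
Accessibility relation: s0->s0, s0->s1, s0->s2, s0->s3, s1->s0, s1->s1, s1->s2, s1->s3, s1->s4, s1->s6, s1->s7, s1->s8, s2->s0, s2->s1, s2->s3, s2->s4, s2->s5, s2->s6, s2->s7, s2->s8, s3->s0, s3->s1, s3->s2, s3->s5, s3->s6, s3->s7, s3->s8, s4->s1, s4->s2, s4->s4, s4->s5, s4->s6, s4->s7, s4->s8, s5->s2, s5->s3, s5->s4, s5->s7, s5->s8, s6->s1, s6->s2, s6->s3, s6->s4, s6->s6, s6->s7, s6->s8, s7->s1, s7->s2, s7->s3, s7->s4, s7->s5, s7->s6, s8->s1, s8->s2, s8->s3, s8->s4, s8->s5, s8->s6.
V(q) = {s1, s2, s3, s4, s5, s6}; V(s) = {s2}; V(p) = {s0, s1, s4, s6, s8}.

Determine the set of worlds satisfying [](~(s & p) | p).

Let φ = [](~(s & p) | p). Evaluate φ at each world:
  s0 (successors {s0, s1, s2, s3}): φ is true.
  s1 (successors {s0, s1, s2, s3, s4, s6, s7, s8}): φ is true.
  s2 (successors {s0, s1, s3, s4, s5, s6, s7, s8}): φ is true.
  s3 (successors {s0, s1, s2, s5, s6, s7, s8}): φ is true.
  s4 (successors {s1, s2, s4, s5, s6, s7, s8}): φ is true.
  s5 (successors {s2, s3, s4, s7, s8}): φ is true.
  s6 (successors {s1, s2, s3, s4, s6, s7, s8}): φ is true.
  s7 (successors {s1, s2, s3, s4, s5, s6}): φ is true.
  s8 (successors {s1, s2, s3, s4, s5, s6}): φ is true.
For instance, at s3:
  At s3: [](~(s & p) | p) requires ~(s & p) | p at every successor {s0, s1, s2, s5, s6, s7, s8}.
    At s0: ~(s & p) | p is true.
    At s1: ~(s & p) | p is true.
    At s2: ~(s & p) | p is true.
    At s5: ~(s & p) | p is true.
    At s6: ~(s & p) | p is true.
    At s7: ~(s & p) | p is true.
    At s8: ~(s & p) | p is true.
  So [](~(s & p) | p) is true at s3.
Satisfying worlds: {s0, s1, s2, s3, s4, s5, s6, s7, s8}

s0, s1, s2, s3, s4, s5, s6, s7, s8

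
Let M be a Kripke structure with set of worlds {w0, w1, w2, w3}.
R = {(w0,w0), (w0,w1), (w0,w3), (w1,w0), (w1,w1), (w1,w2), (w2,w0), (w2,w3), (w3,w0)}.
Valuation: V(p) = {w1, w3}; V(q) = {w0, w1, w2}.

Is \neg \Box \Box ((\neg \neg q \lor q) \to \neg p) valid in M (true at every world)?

Let φ = \neg \Box \Box ((\neg \neg q \lor q) \to \neg p). Evaluate φ at each world:
  w0 (successors {w0, w1, w3}): φ is true.
  w1 (successors {w0, w1, w2}): φ is true.
  w2 (successors {w0, w3}): φ is true.
  w3 (successors {w0}): φ is true.
For instance, at w0:
  At w0: \Box \Box ((\neg \neg q \lor q) \to \neg p) is false, so \neg \Box \Box ((\neg \neg q \lor q) \to \neg p) is true.
    At w0: \Box \Box ((\neg \neg q \lor q) \to \neg p) requires \Box ((\neg \neg q \lor q) \to \neg p) at every successor {w0, w1, w3}.
      \Box ((\neg \neg q \lor q) \to \neg p) fails at w0, so \Box \Box ((\neg \neg q \lor q) \to \neg p) is false at w0.

Yes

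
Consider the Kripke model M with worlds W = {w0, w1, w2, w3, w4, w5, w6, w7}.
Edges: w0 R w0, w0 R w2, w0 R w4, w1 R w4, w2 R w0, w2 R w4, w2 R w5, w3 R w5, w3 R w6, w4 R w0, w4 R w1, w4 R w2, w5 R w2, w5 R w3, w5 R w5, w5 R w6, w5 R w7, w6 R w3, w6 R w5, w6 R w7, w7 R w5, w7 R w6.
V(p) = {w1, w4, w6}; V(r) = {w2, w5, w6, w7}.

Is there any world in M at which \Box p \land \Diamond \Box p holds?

No

Let φ = \Box p \land \Diamond \Box p. Evaluate φ at each world:
  w0 (successors {w0, w2, w4}): φ is false.
  w1 (successors {w4}): φ is false.
  w2 (successors {w0, w4, w5}): φ is false.
  w3 (successors {w5, w6}): φ is false.
  w4 (successors {w0, w1, w2}): φ is false.
  w5 (successors {w2, w3, w5, w6, w7}): φ is false.
  w6 (successors {w3, w5, w7}): φ is false.
  w7 (successors {w5, w6}): φ is false.
For instance, at w3:
  At w3: \Box p is false, \Diamond \Box p is false, so \Box p \land \Diamond \Box p is false.
    At w3: \Box p requires p at every successor {w5, w6}.
      p fails at w5, so \Box p is false at w3.
    At w3: \Diamond \Box p requires \Box p at some successor in {w5, w6}.
      At w5: \Box p is false.
      At w6: \Box p is false.
    So \Diamond \Box p is false at w3.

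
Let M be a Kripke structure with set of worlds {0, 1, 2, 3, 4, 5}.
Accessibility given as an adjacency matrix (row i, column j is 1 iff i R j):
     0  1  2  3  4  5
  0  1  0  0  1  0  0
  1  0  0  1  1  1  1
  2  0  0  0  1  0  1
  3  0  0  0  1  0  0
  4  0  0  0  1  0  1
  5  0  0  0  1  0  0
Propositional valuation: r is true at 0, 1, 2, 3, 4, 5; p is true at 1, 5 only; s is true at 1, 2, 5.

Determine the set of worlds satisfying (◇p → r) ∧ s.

Recall that ◇ψ holds at a world iff ψ holds at some accessible world.
Let φ = (◇p → r) ∧ s. Evaluate φ at each world:
  0 (successors {0, 3}): φ is false.
  1 (successors {2, 3, 4, 5}): φ is true.
  2 (successors {3, 5}): φ is true.
  3 (successors {3}): φ is false.
  4 (successors {3, 5}): φ is false.
  5 (successors {3}): φ is true.
For instance, at 0:
  At 0: ◇p → r is true, s is false, so (◇p → r) ∧ s is false.
    At 0: ◇p is false, r is true, so ◇p → r is true.
      At 0: ◇p requires p at some successor in {0, 3}.
        At 0: p is false.
        At 3: p is false.
      So ◇p is false at 0.
Satisfying worlds: {1, 2, 5}

1, 2, 5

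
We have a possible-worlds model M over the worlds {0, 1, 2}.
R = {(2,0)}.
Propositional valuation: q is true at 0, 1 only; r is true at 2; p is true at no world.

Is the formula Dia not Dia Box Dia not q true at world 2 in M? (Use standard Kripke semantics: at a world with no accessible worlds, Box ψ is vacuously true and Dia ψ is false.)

Yes

At 2: Dia not Dia Box Dia not q requires not Dia Box Dia not q at some successor in {0}.
  not Dia Box Dia not q holds at 0, so Dia not Dia Box Dia not q is true at 2.
    At 0: Dia Box Dia not q is false, so not Dia Box Dia not q is true.
      At 0: no accessible worlds, so Dia Box Dia not q is false.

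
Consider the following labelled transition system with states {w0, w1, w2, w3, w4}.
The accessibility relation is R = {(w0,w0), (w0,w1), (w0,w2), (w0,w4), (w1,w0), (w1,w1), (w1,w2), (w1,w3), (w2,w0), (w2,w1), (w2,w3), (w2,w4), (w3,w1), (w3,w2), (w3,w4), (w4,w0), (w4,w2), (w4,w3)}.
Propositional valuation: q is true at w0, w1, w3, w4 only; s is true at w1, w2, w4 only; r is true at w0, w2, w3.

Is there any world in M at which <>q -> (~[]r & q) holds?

Yes

Let φ = <>q -> (~[]r & q). Evaluate φ at each world:
  w0 (successors {w0, w1, w2, w4}): φ is true.
  w1 (successors {w0, w1, w2, w3}): φ is true.
  w2 (successors {w0, w1, w3, w4}): φ is false.
  w3 (successors {w1, w2, w4}): φ is true.
  w4 (successors {w0, w2, w3}): φ is false.
Detail at w0 (witness):
  At w0: <>q is true, ~[]r & q is true, so <>q -> (~[]r & q) is true.
    At w0: <>q requires q at some successor in {w0, w1, w2, w4}.
      q holds at w0, so <>q is true at w0.
    At w0: ~[]r is true, q is true, so ~[]r & q is true.
      At w0: []r is false, so ~[]r is true.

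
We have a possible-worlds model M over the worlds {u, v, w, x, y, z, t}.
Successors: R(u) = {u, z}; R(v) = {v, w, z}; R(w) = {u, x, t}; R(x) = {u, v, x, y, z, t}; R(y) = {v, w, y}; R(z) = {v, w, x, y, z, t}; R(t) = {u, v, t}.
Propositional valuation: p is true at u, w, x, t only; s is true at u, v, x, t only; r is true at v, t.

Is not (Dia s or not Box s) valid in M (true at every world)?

No

Let φ = not (Dia s or not Box s). Evaluate φ at each world:
  u (successors {u, z}): φ is false.
  v (successors {v, w, z}): φ is false.
  w (successors {u, x, t}): φ is false.
  x (successors {u, v, x, y, z, t}): φ is false.
  y (successors {v, w, y}): φ is false.
  z (successors {v, w, x, y, z, t}): φ is false.
  t (successors {u, v, t}): φ is false.
Detail at u (counterexample):
  At u: Dia s or not Box s is true, so not (Dia s or not Box s) is false.
    At u: Dia s is true, not Box s is true, so Dia s or not Box s is true.
      At u: Dia s requires s at some successor in {u, z}.
        s holds at u, so Dia s is true at u.
      At u: Box s is false, so not Box s is true.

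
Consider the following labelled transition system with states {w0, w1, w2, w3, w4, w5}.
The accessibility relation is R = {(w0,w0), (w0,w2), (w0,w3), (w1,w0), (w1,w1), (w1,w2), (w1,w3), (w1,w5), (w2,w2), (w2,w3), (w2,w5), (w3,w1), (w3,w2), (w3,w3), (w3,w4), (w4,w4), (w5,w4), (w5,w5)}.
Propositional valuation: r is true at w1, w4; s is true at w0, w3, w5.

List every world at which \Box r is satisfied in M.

Let φ = \Box r. Evaluate φ at each world:
  w0 (successors {w0, w2, w3}): φ is false.
  w1 (successors {w0, w1, w2, w3, w5}): φ is false.
  w2 (successors {w2, w3, w5}): φ is false.
  w3 (successors {w1, w2, w3, w4}): φ is false.
  w4 (successors {w4}): φ is true.
  w5 (successors {w4, w5}): φ is false.
For instance, at w3:
  At w3: \Box r requires r at every successor {w1, w2, w3, w4}.
    r fails at w2, so \Box r is false at w3.
Satisfying worlds: {w4}

w4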